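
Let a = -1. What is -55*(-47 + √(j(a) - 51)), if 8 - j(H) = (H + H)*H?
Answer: 2585 - 165*I*√5 ≈ 2585.0 - 368.95*I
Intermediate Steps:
j(H) = 8 - 2*H² (j(H) = 8 - (H + H)*H = 8 - 2*H*H = 8 - 2*H²)
-55*(-47 + √(j(a) - 51)) = -55*(-47 + √((8 - 2*(-1)²) - 51)) = -55*(-47 + √((8 - 2*1) - 51)) = -55*(-47 + √((8 - 2) - 51)) = -55*(-47 + √(6 - 51)) = -55*(-47 + √(-45)) = -55*(-47 + 3*I*√5) = 2585 - 165*I*√5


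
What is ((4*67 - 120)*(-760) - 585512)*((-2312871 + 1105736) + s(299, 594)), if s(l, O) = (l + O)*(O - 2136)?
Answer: 1803709744872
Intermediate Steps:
s(l, O) = (-2136 + O)*(O + l) (s(l, O) = (O + l)*(-2136 + O) = (-2136 + O)*(O + l))
((4*67 - 120)*(-760) - 585512)*((-2312871 + 1105736) + s(299, 594)) = ((4*67 - 120)*(-760) - 585512)*((-2312871 + 1105736) + (594² - 2136*594 - 2136*299 + 594*299)) = ((268 - 120)*(-760) - 585512)*(-1207135 + (352836 - 1268784 - 638664 + 177606)) = (148*(-760) - 585512)*(-1207135 - 1377006) = (-112480 - 585512)*(-2584141) = -697992*(-2584141) = 1803709744872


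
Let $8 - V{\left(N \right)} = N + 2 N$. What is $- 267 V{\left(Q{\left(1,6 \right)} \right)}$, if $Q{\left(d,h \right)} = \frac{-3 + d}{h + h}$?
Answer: $- \frac{4539}{2} \approx -2269.5$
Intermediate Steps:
$Q{\left(d,h \right)} = \frac{-3 + d}{2 h}$
$V{\left(N \right)} = 8 - 3 N$ ($V{\left(N \right)} = 8 - \left(N + 2 N\right) = 8 - 3 N$)
$- 267 V{\left(Q{\left(1,6 \right)} \right)} = - 267 \left(8 - 3 \frac{-3 + 1}{2 \cdot 6}\right) = - 267 \left(8 - 3 \cdot \frac{1}{2} \cdot \frac{1}{6} \left(-2\right)\right) = - 267 \left(8 - - \frac{1}{2}\right) = - 267 \left(8 + \frac{1}{2}\right) = \left(-267\right) \frac{17}{2} = - \frac{4539}{2}$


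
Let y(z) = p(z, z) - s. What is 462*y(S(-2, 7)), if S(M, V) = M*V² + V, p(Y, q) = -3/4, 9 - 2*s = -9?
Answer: -9009/2 ≈ -4504.5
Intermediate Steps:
s = 9 (s = 9/2 - ½*(-9) = 9/2 + 9/2 = 9)
p(Y, q) = -¾ (p(Y, q) = -3*¼ = -¾)
S(M, V) = V + M*V²
y(z) = -39/4 (y(z) = -¾ - 1*9 = -¾ - 9 = -39/4)
462*y(S(-2, 7)) = 462*(-39/4) = -9009/2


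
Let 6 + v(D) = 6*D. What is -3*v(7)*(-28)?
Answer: 3024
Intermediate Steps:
v(D) = -6 + 6*D
-3*v(7)*(-28) = -3*(-6 + 6*7)*(-28) = -3*(-6 + 42)*(-28) = -3*36*(-28) = -108*(-28) = 3024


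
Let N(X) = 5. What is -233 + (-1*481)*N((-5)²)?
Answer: -2638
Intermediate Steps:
-233 + (-1*481)*N((-5)²) = -233 - 1*481*5 = -233 - 481*5 = -233 - 2405 = -2638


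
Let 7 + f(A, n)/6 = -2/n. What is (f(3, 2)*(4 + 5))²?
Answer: 186624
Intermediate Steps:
f(A, n) = -42 - 12/n (f(A, n) = -42 + 6*(-2/n) = -42 - 12/n)
(f(3, 2)*(4 + 5))² = ((-42 - 12/2)*(4 + 5))² = ((-42 - 12*½)*9)² = ((-42 - 6)*9)² = (-48*9)² = (-432)² = 186624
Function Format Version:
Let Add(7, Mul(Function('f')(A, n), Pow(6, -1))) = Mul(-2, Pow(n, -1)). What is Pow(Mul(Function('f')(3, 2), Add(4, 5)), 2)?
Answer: 186624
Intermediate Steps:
Function('f')(A, n) = Add(-42, Mul(-12, Pow(n, -1))) (Function('f')(A, n) = Add(-42, Mul(6, Mul(-2, Pow(n, -1)))) = Add(-42, Mul(-12, Pow(n, -1))))
Pow(Mul(Function('f')(3, 2), Add(4, 5)), 2) = Pow(Mul(Add(-42, Mul(-12, Pow(2, -1))), Add(4, 5)), 2) = Pow(Mul(Add(-42, Mul(-12, Rational(1, 2))), 9), 2) = Pow(Mul(Add(-42, -6), 9), 2) = Pow(Mul(-48, 9), 2) = Pow(-432, 2) = 186624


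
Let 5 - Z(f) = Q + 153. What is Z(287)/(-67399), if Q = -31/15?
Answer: 2189/1010985 ≈ 0.0021652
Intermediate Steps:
Q = -31/15 (Q = -31*1/15 = -31/15 ≈ -2.0667)
Z(f) = -2189/15 (Z(f) = 5 - (-31/15 + 153) = 5 - 1*2264/15 = 5 - 2264/15 = -2189/15)
Z(287)/(-67399) = -2189/15/(-67399) = -2189/15*(-1/67399) = 2189/1010985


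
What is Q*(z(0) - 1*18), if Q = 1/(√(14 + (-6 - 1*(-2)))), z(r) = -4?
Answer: -11*√10/5 ≈ -6.9570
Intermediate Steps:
Q = √10/10 (Q = 1/(√(14 + (-6 + 2))) = 1/(√(14 - 4)) = 1/(√10) = √10/10 ≈ 0.31623)
Q*(z(0) - 1*18) = (√10/10)*(-4 - 1*18) = (√10/10)*(-4 - 18) = (√10/10)*(-22) = -11*√10/5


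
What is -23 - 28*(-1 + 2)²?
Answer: -51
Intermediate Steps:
-23 - 28*(-1 + 2)² = -23 - 28*1² = -23 - 28*1 = -23 - 28 = -51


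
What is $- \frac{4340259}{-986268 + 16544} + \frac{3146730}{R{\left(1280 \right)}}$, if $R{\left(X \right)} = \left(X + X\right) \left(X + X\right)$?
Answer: $\frac{112484932089}{22697082880} \approx 4.9559$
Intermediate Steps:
$R{\left(X \right)} = 4 X^{2}$ ($R{\left(X \right)} = 2 X 2 X = 4 X^{2}$)
$- \frac{4340259}{-986268 + 16544} + \frac{3146730}{R{\left(1280 \right)}} = - \frac{4340259}{-986268 + 16544} + \frac{3146730}{4 \cdot 1280^{2}} = - \frac{4340259}{-969724} + \frac{3146730}{4 \cdot 1638400} = \left(-4340259\right) \left(- \frac{1}{969724}\right) + \frac{3146730}{6553600} = \frac{620037}{138532} + 3146730 \cdot \frac{1}{6553600} = \frac{620037}{138532} + \frac{314673}{655360} = \frac{112484932089}{22697082880}$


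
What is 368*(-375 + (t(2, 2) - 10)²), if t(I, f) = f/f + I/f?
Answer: -114448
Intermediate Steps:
t(I, f) = 1 + I/f
368*(-375 + (t(2, 2) - 10)²) = 368*(-375 + ((2 + 2)/2 - 10)²) = 368*(-375 + ((½)*4 - 10)²) = 368*(-375 + (2 - 10)²) = 368*(-375 + (-8)²) = 368*(-375 + 64) = 368*(-311) = -114448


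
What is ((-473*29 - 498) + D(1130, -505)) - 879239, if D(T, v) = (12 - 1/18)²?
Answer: -289432871/324 ≈ -8.9331e+5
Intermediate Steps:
D(T, v) = 46225/324 (D(T, v) = (12 - 1*1/18)² = (12 - 1/18)² = (215/18)² = 46225/324)
((-473*29 - 498) + D(1130, -505)) - 879239 = ((-473*29 - 498) + 46225/324) - 879239 = ((-13717 - 498) + 46225/324) - 879239 = (-14215 + 46225/324) - 879239 = -4559435/324 - 879239 = -289432871/324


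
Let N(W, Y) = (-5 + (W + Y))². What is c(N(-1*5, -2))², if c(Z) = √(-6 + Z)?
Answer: 138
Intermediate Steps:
N(W, Y) = (-5 + W + Y)²
c(N(-1*5, -2))² = (√(-6 + (-5 - 1*5 - 2)²))² = (√(-6 + (-5 - 5 - 2)²))² = (√(-6 + (-12)²))² = (√(-6 + 144))² = (√138)² = 138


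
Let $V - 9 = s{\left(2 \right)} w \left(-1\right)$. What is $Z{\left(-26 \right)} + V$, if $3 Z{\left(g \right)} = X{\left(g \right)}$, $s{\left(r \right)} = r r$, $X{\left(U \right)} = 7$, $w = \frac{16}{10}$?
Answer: $\frac{74}{15} \approx 4.9333$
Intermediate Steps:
$w = \frac{8}{5}$ ($w = 16 \cdot \frac{1}{10} = \frac{8}{5} \approx 1.6$)
$s{\left(r \right)} = r^{2}$
$Z{\left(g \right)} = \frac{7}{3}$ ($Z{\left(g \right)} = \frac{1}{3} \cdot 7 = \frac{7}{3}$)
$V = \frac{13}{5}$ ($V = 9 + 2^{2} \cdot \frac{8}{5} \left(-1\right) = 9 + 4 \cdot \frac{8}{5} \left(-1\right) = 9 + \frac{32}{5} \left(-1\right) = 9 - \frac{32}{5} = \frac{13}{5} \approx 2.6$)
$Z{\left(-26 \right)} + V = \frac{7}{3} + \frac{13}{5} = \frac{74}{15}$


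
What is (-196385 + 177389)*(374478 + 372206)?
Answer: -14184009264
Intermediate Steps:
(-196385 + 177389)*(374478 + 372206) = -18996*746684 = -14184009264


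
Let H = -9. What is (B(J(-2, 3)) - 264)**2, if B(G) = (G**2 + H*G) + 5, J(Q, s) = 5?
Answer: 77841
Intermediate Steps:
B(G) = 5 + G**2 - 9*G (B(G) = (G**2 - 9*G) + 5 = 5 + G**2 - 9*G)
(B(J(-2, 3)) - 264)**2 = ((5 + 5**2 - 9*5) - 264)**2 = ((5 + 25 - 45) - 264)**2 = (-15 - 264)**2 = (-279)**2 = 77841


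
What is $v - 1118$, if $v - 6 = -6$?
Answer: $-1118$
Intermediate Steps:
$v = 0$ ($v = 6 - 6 = 0$)
$v - 1118 = 0 - 1118 = -1118$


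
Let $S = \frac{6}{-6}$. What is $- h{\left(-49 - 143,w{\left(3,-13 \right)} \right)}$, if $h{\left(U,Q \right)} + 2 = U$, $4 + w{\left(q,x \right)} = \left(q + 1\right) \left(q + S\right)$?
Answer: $194$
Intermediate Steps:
$S = -1$ ($S = 6 \left(- \frac{1}{6}\right) = -1$)
$w{\left(q,x \right)} = -4 + \left(1 + q\right) \left(-1 + q\right)$ ($w{\left(q,x \right)} = -4 + \left(q + 1\right) \left(q - 1\right) = -4 + \left(1 + q\right) \left(-1 + q\right)$)
$h{\left(U,Q \right)} = -2 + U$
$- h{\left(-49 - 143,w{\left(3,-13 \right)} \right)} = - (-2 - 192) = \left(-1\right) \left(-194\right) = 194$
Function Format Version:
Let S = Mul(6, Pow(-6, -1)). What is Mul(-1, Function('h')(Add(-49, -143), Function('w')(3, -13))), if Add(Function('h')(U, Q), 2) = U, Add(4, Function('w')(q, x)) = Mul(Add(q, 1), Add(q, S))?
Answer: 194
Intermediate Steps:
S = -1 (S = Mul(6, Rational(-1, 6)) = -1)
Function('w')(q, x) = Add(-4, Mul(Add(1, q), Add(-1, q))) (Function('w')(q, x) = Add(-4, Mul(Add(q, 1), Add(q, -1))) = Add(-4, Mul(Add(1, q), Add(-1, q))))
Function('h')(U, Q) = Add(-2, U)
Mul(-1, Function('h')(Add(-49, -143), Function('w')(3, -13))) = Mul(-1, Add(-2, Add(-49, -143))) = Mul(-1, Add(-2, -192)) = Mul(-1, -194) = 194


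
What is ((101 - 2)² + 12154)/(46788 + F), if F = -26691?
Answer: 21955/20097 ≈ 1.0925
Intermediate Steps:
((101 - 2)² + 12154)/(46788 + F) = ((101 - 2)² + 12154)/(46788 - 26691) = (99² + 12154)/20097 = (9801 + 12154)*(1/20097) = 21955*(1/20097) = 21955/20097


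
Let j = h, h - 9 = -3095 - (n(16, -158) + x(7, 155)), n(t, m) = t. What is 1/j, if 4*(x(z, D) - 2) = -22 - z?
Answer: -4/12387 ≈ -0.00032292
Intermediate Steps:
x(z, D) = -7/2 - z/4 (x(z, D) = 2 + (-22 - z)/4 = 2 + (-11/2 - z/4) = -7/2 - z/4)
h = -12387/4 (h = 9 + (-3095 - (16 + (-7/2 - 1/4*7))) = 9 + (-3095 - (16 + (-7/2 - 7/4))) = 9 + (-3095 - (16 - 21/4)) = 9 + (-3095 - 1*43/4) = 9 + (-3095 - 43/4) = 9 - 12423/4 = -12387/4 ≈ -3096.8)
j = -12387/4 ≈ -3096.8
1/j = 1/(-12387/4) = -4/12387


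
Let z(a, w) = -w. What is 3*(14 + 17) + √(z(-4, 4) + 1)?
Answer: 93 + I*√3 ≈ 93.0 + 1.732*I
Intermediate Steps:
3*(14 + 17) + √(z(-4, 4) + 1) = 3*(14 + 17) + √(-1*4 + 1) = 3*31 + √(-4 + 1) = 93 + √(-3) = 93 + I*√3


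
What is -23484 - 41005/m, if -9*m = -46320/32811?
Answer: -879767625/3088 ≈ -2.8490e+5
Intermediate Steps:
m = 15440/98433 (m = -(-15440)/(3*32811) = -1/9*(-15440/10937) = 15440/98433 ≈ 0.15686)
-23484 - 41005/m = -23484 - 41005/15440/98433 = -23484 - 41005*98433/15440 = -23484 - 807249033/3088 = -879767625/3088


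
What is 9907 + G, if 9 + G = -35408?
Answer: -25510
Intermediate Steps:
G = -35417 (G = -9 - 35408 = -35417)
9907 + G = 9907 - 35417 = -25510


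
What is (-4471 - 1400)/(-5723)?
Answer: 5871/5723 ≈ 1.0259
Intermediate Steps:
(-4471 - 1400)/(-5723) = -5871*(-1/5723) = 5871/5723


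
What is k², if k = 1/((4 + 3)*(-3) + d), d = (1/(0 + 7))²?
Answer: 2401/1056784 ≈ 0.0022720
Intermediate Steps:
d = 1/49 (d = (1/7)² = (⅐)² = 1/49 ≈ 0.020408)
k = -49/1028 (k = 1/((4 + 3)*(-3) + 1/49) = 1/(7*(-3) + 1/49) = 1/(-21 + 1/49) = 1/(-1028/49) = -49/1028 ≈ -0.047665)
k² = (-49/1028)² = 2401/1056784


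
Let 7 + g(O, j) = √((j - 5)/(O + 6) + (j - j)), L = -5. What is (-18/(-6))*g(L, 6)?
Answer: -18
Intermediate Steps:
g(O, j) = -7 + √((-5 + j)/(6 + O)) (g(O, j) = -7 + √((j - 5)/(O + 6) + (j - j)) = -7 + √((-5 + j)/(6 + O) + 0) = -7 + √((-5 + j)/(6 + O)))
(-18/(-6))*g(L, 6) = (-18/(-6))*(-7 + √((-5 + 6)/(6 - 5))) = (-18*(-1)/6)*(-7 + √(1/1)) = (-6*(-½))*(-7 + √(1*1)) = 3*(-7 + √1) = 3*(-7 + 1) = 3*(-6) = -18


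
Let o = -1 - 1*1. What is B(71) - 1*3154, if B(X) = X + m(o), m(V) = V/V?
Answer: -3082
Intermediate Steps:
o = -2 (o = -1 - 1 = -2)
m(V) = 1
B(X) = 1 + X (B(X) = X + 1 = 1 + X)
B(71) - 1*3154 = (1 + 71) - 1*3154 = 72 - 3154 = -3082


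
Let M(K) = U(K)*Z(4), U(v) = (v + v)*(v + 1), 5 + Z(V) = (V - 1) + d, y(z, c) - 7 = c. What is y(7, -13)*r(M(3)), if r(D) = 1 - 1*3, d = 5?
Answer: 12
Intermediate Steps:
y(z, c) = 7 + c
Z(V) = -1 + V (Z(V) = -5 + ((V - 1) + 5) = -5 + ((-1 + V) + 5) = -5 + (4 + V) = -1 + V)
U(v) = 2*v*(1 + v) (U(v) = (2*v)*(1 + v) = 2*v*(1 + v))
M(K) = 6*K*(1 + K) (M(K) = (2*K*(1 + K))*(-1 + 4) = (2*K*(1 + K))*3 = 6*K*(1 + K))
r(D) = -2 (r(D) = 1 - 3 = -2)
y(7, -13)*r(M(3)) = (7 - 13)*(-2) = -6*(-2) = 12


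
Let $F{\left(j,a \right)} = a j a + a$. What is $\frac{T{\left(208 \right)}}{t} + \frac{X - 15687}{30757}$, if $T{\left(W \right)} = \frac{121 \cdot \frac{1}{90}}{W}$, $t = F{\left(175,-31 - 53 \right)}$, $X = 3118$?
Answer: $- \frac{290518398241283}{710913715424640} \approx -0.40866$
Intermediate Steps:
$F{\left(j,a \right)} = a + j a^{2}$ ($F{\left(j,a \right)} = j a^{2} + a = a + j a^{2}$)
$t = 1234716$ ($t = \left(-31 - 53\right) \left(1 + \left(-31 - 53\right) 175\right) = - 84 \left(1 - 14700\right) = \left(-84\right) \left(-14699\right) = 1234716$)
$T{\left(W \right)} = \frac{121}{90 W}$ ($T{\left(W \right)} = \frac{121 \cdot \frac{1}{90}}{W} = \frac{121}{90 W}$)
$\frac{T{\left(208 \right)}}{t} + \frac{X - 15687}{30757} = \frac{\frac{121}{90} \cdot \frac{1}{208}}{1234716} + \frac{3118 - 15687}{30757} = \frac{121}{90} \cdot \frac{1}{208} \cdot \frac{1}{1234716} + \left(3118 - 15687\right) \frac{1}{30757} = \frac{121}{18720} \cdot \frac{1}{1234716} - \frac{12569}{30757} = \frac{121}{23113883520} - \frac{12569}{30757} = - \frac{290518398241283}{710913715424640}$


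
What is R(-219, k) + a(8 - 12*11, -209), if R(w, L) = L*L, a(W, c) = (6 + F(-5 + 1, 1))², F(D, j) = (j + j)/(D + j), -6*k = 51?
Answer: 3625/36 ≈ 100.69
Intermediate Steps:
k = -17/2 (k = -⅙*51 = -17/2 ≈ -8.5000)
F(D, j) = 2*j/(D + j) (F(D, j) = (2*j)/(D + j) = 2*j/(D + j))
a(W, c) = 256/9 (a(W, c) = (6 + 2*1/((-5 + 1) + 1))² = (6 + 2*1/(-4 + 1))² = (6 + 2*1/(-3))² = (6 + 2*1*(-⅓))² = (6 - ⅔)² = (16/3)² = 256/9)
R(w, L) = L²
R(-219, k) + a(8 - 12*11, -209) = (-17/2)² + 256/9 = 289/4 + 256/9 = 3625/36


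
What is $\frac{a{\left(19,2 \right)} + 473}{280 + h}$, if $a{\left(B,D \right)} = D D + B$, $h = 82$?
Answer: $\frac{248}{181} \approx 1.3702$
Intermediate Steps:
$a{\left(B,D \right)} = B + D^{2}$ ($a{\left(B,D \right)} = D^{2} + B = B + D^{2}$)
$\frac{a{\left(19,2 \right)} + 473}{280 + h} = \frac{\left(19 + 2^{2}\right) + 473}{280 + 82} = \frac{\left(19 + 4\right) + 473}{362} = \left(23 + 473\right) \frac{1}{362} = 496 \cdot \frac{1}{362} = \frac{248}{181}$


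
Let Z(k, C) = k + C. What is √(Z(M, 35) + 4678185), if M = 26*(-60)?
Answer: 2*√1169165 ≈ 2162.6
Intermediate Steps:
M = -1560
Z(k, C) = C + k
√(Z(M, 35) + 4678185) = √((35 - 1560) + 4678185) = √(-1525 + 4678185) = √4676660 = 2*√1169165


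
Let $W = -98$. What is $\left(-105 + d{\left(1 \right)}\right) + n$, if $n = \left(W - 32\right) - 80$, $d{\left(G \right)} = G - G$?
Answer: $-315$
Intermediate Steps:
$d{\left(G \right)} = 0$
$n = -210$ ($n = \left(-98 - 32\right) - 80 = -130 - 80 = -210$)
$\left(-105 + d{\left(1 \right)}\right) + n = \left(-105 + 0\right) - 210 = -105 - 210 = -315$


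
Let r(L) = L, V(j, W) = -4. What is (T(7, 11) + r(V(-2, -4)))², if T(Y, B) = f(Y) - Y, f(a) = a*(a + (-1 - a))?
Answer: 324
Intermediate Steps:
f(a) = -a (f(a) = a*(-1) = -a)
T(Y, B) = -2*Y (T(Y, B) = -Y - Y = -2*Y)
(T(7, 11) + r(V(-2, -4)))² = (-2*7 - 4)² = (-14 - 4)² = (-18)² = 324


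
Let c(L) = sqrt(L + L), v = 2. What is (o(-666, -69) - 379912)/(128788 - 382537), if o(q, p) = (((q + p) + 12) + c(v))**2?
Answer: -46643/84583 ≈ -0.55145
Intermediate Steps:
c(L) = sqrt(2)*sqrt(L) (c(L) = sqrt(2*L) = sqrt(2)*sqrt(L))
o(q, p) = (14 + p + q)**2 (o(q, p) = (((q + p) + 12) + sqrt(2)*sqrt(2))**2 = (((p + q) + 12) + 2)**2 = ((12 + p + q) + 2)**2 = (14 + p + q)**2)
(o(-666, -69) - 379912)/(128788 - 382537) = ((14 - 69 - 666)**2 - 379912)/(128788 - 382537) = ((-721)**2 - 379912)/(-253749) = (519841 - 379912)*(-1/253749) = 139929*(-1/253749) = -46643/84583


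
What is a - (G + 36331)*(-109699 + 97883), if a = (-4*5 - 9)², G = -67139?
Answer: -364026487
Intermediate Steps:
a = 841 (a = (-20 - 9)² = (-29)² = 841)
a - (G + 36331)*(-109699 + 97883) = 841 - (-67139 + 36331)*(-109699 + 97883) = 841 - (-30808)*(-11816) = 841 - 1*364027328 = 841 - 364027328 = -364026487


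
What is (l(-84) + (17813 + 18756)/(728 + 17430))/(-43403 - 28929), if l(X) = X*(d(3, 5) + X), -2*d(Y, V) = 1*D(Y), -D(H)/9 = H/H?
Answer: -121295693/1313404456 ≈ -0.092352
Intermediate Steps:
D(H) = -9 (D(H) = -9*H/H = -9*1 = -9)
d(Y, V) = 9/2 (d(Y, V) = -(-9)/2 = -½*(-9) = 9/2)
l(X) = X*(9/2 + X)
(l(-84) + (17813 + 18756)/(728 + 17430))/(-43403 - 28929) = ((½)*(-84)*(9 + 2*(-84)) + (17813 + 18756)/(728 + 17430))/(-43403 - 28929) = ((½)*(-84)*(9 - 168) + 36569/18158)/(-72332) = ((½)*(-84)*(-159) + 36569*(1/18158))*(-1/72332) = (6678 + 36569/18158)*(-1/72332) = (121295693/18158)*(-1/72332) = -121295693/1313404456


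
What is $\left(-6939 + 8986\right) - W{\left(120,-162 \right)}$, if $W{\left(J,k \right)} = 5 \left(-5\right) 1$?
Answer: $2072$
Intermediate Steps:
$W{\left(J,k \right)} = -25$ ($W{\left(J,k \right)} = \left(-25\right) 1 = -25$)
$\left(-6939 + 8986\right) - W{\left(120,-162 \right)} = \left(-6939 + 8986\right) - -25 = 2047 + 25 = 2072$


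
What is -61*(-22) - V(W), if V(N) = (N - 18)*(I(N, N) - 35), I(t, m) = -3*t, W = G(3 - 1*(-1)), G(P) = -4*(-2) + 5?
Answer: 972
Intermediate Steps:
G(P) = 13 (G(P) = 8 + 5 = 13)
W = 13
V(N) = (-35 - 3*N)*(-18 + N) (V(N) = (N - 18)*(-3*N - 35) = (-18 + N)*(-35 - 3*N) = (-35 - 3*N)*(-18 + N))
-61*(-22) - V(W) = -61*(-22) - (630 - 3*13² + 19*13) = 1342 - (630 - 3*169 + 247) = 1342 - (630 - 507 + 247) = 1342 - 1*370 = 1342 - 370 = 972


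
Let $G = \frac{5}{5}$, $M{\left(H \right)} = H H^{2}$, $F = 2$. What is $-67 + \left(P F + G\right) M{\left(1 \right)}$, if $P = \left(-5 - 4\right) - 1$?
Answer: $-86$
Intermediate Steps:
$P = -10$ ($P = -9 - 1 = -10$)
$M{\left(H \right)} = H^{3}$
$G = 1$ ($G = 5 \cdot \frac{1}{5} = 1$)
$-67 + \left(P F + G\right) M{\left(1 \right)} = -67 + \left(\left(-10\right) 2 + 1\right) 1^{3} = -67 + \left(-20 + 1\right) 1 = -67 - 19 = -86$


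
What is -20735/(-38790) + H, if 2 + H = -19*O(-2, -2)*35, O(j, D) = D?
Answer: 10306771/7758 ≈ 1328.5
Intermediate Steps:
H = 1328 (H = -2 - 19*(-2)*35 = -2 + 38*35 = -2 + 1330 = 1328)
-20735/(-38790) + H = -20735/(-38790) + 1328 = -20735*(-1)/38790 + 1328 = -1*(-4147/7758) + 1328 = 4147/7758 + 1328 = 10306771/7758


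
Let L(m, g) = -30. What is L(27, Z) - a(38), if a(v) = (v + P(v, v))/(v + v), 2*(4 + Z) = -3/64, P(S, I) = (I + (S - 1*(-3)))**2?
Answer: -8559/76 ≈ -112.62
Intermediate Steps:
P(S, I) = (3 + I + S)**2 (P(S, I) = (I + (S + 3))**2 = (I + (3 + S))**2 = (3 + I + S)**2)
Z = -515/128 (Z = -4 + (-3/64)/2 = -4 + (-3*1/64)/2 = -4 + (1/2)*(-3/64) = -4 - 3/128 = -515/128 ≈ -4.0234)
a(v) = (v + (3 + 2*v)**2)/(2*v) (a(v) = (v + (3 + v + v)**2)/(v + v) = (v + (3 + 2*v)**2)/((2*v)) = (v + (3 + 2*v)**2)*(1/(2*v)) = (v + (3 + 2*v)**2)/(2*v))
L(27, Z) - a(38) = -30 - (38 + (3 + 2*38)**2)/(2*38) = -30 - (38 + (3 + 76)**2)/(2*38) = -30 - (38 + 79**2)/(2*38) = -30 - (38 + 6241)/(2*38) = -30 - 6279/(2*38) = -30 - 1*6279/76 = -30 - 6279/76 = -8559/76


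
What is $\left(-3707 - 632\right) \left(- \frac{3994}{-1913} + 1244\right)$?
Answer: $- \frac{10343160674}{1913} \approx -5.4068 \cdot 10^{6}$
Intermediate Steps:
$\left(-3707 - 632\right) \left(- \frac{3994}{-1913} + 1244\right) = - 4339 \left(\left(-3994\right) \left(- \frac{1}{1913}\right) + 1244\right) = - 4339 \left(\frac{3994}{1913} + 1244\right) = \left(-4339\right) \frac{2383766}{1913} = - \frac{10343160674}{1913}$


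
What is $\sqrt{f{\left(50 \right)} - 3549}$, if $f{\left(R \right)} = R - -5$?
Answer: $i \sqrt{3494} \approx 59.11 i$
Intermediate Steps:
$f{\left(R \right)} = 5 + R$ ($f{\left(R \right)} = R + 5 = 5 + R$)
$\sqrt{f{\left(50 \right)} - 3549} = \sqrt{\left(5 + 50\right) - 3549} = \sqrt{55 - 3549} = \sqrt{-3494} = i \sqrt{3494}$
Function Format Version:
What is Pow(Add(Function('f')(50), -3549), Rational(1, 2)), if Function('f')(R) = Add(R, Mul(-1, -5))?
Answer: Mul(I, Pow(3494, Rational(1, 2))) ≈ Mul(59.110, I)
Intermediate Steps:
Function('f')(R) = Add(5, R) (Function('f')(R) = Add(R, 5) = Add(5, R))
Pow(Add(Function('f')(50), -3549), Rational(1, 2)) = Pow(Add(Add(5, 50), -3549), Rational(1, 2)) = Pow(Add(55, -3549), Rational(1, 2)) = Pow(-3494, Rational(1, 2)) = Mul(I, Pow(3494, Rational(1, 2)))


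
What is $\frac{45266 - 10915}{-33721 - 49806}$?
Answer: $- \frac{34351}{83527} \approx -0.41126$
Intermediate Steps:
$\frac{45266 - 10915}{-33721 - 49806} = \frac{34351}{-83527} = 34351 \left(- \frac{1}{83527}\right) = - \frac{34351}{83527}$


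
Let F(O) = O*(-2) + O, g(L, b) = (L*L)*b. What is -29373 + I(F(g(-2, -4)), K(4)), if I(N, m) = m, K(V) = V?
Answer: -29369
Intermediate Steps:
g(L, b) = b*L² (g(L, b) = L²*b = b*L²)
F(O) = -O (F(O) = -2*O + O = -O)
-29373 + I(F(g(-2, -4)), K(4)) = -29373 + 4 = -29369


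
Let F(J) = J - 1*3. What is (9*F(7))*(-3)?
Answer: -108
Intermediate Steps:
F(J) = -3 + J (F(J) = J - 3 = -3 + J)
(9*F(7))*(-3) = (9*(-3 + 7))*(-3) = (9*4)*(-3) = 36*(-3) = -108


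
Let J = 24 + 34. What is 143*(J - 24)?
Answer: 4862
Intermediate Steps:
J = 58
143*(J - 24) = 143*(58 - 24) = 143*34 = 4862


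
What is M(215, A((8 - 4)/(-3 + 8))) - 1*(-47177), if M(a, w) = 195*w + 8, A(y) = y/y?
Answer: 47380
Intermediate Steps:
A(y) = 1
M(a, w) = 8 + 195*w
M(215, A((8 - 4)/(-3 + 8))) - 1*(-47177) = (8 + 195*1) - 1*(-47177) = (8 + 195) + 47177 = 203 + 47177 = 47380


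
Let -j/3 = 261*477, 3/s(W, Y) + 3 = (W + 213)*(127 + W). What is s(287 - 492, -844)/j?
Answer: 1/78059619 ≈ 1.2811e-8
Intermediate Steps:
s(W, Y) = 3/(-3 + (127 + W)*(213 + W)) (s(W, Y) = 3/(-3 + (W + 213)*(127 + W)) = 3/(-3 + (213 + W)*(127 + W)) = 3/(-3 + (127 + W)*(213 + W)))
j = -373491 (j = -783*477 = -3*124497 = -373491)
s(287 - 492, -844)/j = (3/(27048 + (287 - 492)² + 340*(287 - 492)))/(-373491) = (3/(27048 + (-205)² + 340*(-205)))*(-1/373491) = (3/(27048 + 42025 - 69700))*(-1/373491) = (3/(-627))*(-1/373491) = (3*(-1/627))*(-1/373491) = -1/209*(-1/373491) = 1/78059619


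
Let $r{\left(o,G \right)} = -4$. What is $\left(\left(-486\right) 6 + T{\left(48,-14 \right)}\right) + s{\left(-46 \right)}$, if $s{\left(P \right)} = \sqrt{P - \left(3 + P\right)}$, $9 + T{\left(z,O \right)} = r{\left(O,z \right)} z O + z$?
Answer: $-189 + i \sqrt{3} \approx -189.0 + 1.732 i$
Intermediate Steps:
$T{\left(z,O \right)} = -9 + z - 4 O z$ ($T{\left(z,O \right)} = -9 + \left(- 4 z O + z\right) = -9 - \left(- z + 4 O z\right) = -9 + z - 4 O z$)
$s{\left(P \right)} = i \sqrt{3}$ ($s{\left(P \right)} = \sqrt{P - \left(3 + P\right)} = \sqrt{-3} = i \sqrt{3}$)
$\left(\left(-486\right) 6 + T{\left(48,-14 \right)}\right) + s{\left(-46 \right)} = \left(\left(-486\right) 6 - \left(-39 - 2688\right)\right) + i \sqrt{3} = \left(-2916 + \left(-9 + 48 + 2688\right)\right) + i \sqrt{3} = \left(-2916 + 2727\right) + i \sqrt{3} = -189 + i \sqrt{3}$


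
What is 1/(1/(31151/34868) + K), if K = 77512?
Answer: 31151/2414611180 ≈ 1.2901e-5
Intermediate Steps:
1/(1/(31151/34868) + K) = 1/(1/(31151/34868) + 77512) = 1/(34868/31151 + 77512) = 1/(2414611180/31151) = 31151/2414611180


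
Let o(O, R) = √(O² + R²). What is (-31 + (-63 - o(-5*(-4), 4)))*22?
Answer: -2068 - 88*√26 ≈ -2516.7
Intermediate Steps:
(-31 + (-63 - o(-5*(-4), 4)))*22 = (-31 + (-63 - √((-5*(-4))² + 4²)))*22 = (-31 + (-63 - √(20² + 16)))*22 = (-31 + (-63 - √(400 + 16)))*22 = (-31 + (-63 - √416))*22 = (-31 + (-63 - 4*√26))*22 = (-94 - 4*√26)*22 = -2068 - 88*√26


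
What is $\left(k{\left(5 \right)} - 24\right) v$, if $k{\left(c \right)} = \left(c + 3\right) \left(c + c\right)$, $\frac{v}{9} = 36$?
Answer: $18144$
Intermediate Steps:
$v = 324$ ($v = 9 \cdot 36 = 324$)
$k{\left(c \right)} = 2 c \left(3 + c\right)$ ($k{\left(c \right)} = \left(3 + c\right) 2 c = 2 c \left(3 + c\right)$)
$\left(k{\left(5 \right)} - 24\right) v = \left(2 \cdot 5 \left(3 + 5\right) - 24\right) 324 = \left(2 \cdot 5 \cdot 8 - 24\right) 324 = \left(80 - 24\right) 324 = 56 \cdot 324 = 18144$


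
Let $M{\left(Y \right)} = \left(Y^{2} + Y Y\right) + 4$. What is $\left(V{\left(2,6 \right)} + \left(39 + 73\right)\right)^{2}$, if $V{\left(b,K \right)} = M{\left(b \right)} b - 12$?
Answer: $15376$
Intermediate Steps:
$M{\left(Y \right)} = 4 + 2 Y^{2}$ ($M{\left(Y \right)} = \left(Y^{2} + Y^{2}\right) + 4 = 2 Y^{2} + 4 = 4 + 2 Y^{2}$)
$V{\left(b,K \right)} = -12 + b \left(4 + 2 b^{2}\right)$ ($V{\left(b,K \right)} = \left(4 + 2 b^{2}\right) b - 12 = b \left(4 + 2 b^{2}\right) - 12 = -12 + b \left(4 + 2 b^{2}\right)$)
$\left(V{\left(2,6 \right)} + \left(39 + 73\right)\right)^{2} = \left(\left(-12 + 2 \cdot 2 \left(2 + 2^{2}\right)\right) + \left(39 + 73\right)\right)^{2} = \left(\left(-12 + 2 \cdot 2 \left(2 + 4\right)\right) + 112\right)^{2} = \left(\left(-12 + 2 \cdot 2 \cdot 6\right) + 112\right)^{2} = \left(\left(-12 + 24\right) + 112\right)^{2} = \left(12 + 112\right)^{2} = 124^{2} = 15376$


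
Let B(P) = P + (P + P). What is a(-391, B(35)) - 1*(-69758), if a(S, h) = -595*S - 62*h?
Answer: 295893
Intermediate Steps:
B(P) = 3*P (B(P) = P + 2*P = 3*P)
a(-391, B(35)) - 1*(-69758) = (-595*(-391) - 186*35) - 1*(-69758) = (232645 - 62*105) + 69758 = (232645 - 6510) + 69758 = 226135 + 69758 = 295893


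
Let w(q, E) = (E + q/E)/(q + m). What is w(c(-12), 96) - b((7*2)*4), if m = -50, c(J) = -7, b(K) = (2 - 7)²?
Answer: -146009/5472 ≈ -26.683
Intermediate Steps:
b(K) = 25 (b(K) = (-5)² = 25)
w(q, E) = (E + q/E)/(-50 + q) (w(q, E) = (E + q/E)/(q - 50) = (E + q/E)/(-50 + q))
w(c(-12), 96) - b((7*2)*4) = (-7 + 96²)/(96*(-50 - 7)) - 1*25 = (1/96)*(-7 + 9216)/(-57) - 25 = (1/96)*(-1/57)*9209 - 25 = -9209/5472 - 25 = -146009/5472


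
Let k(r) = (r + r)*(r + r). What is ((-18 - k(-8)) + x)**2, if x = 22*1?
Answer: 63504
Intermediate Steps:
k(r) = 4*r**2 (k(r) = (2*r)*(2*r) = 4*r**2)
x = 22
((-18 - k(-8)) + x)**2 = ((-18 - 4*(-8)**2) + 22)**2 = ((-18 - 4*64) + 22)**2 = ((-18 - 1*256) + 22)**2 = ((-18 - 256) + 22)**2 = (-274 + 22)**2 = (-252)**2 = 63504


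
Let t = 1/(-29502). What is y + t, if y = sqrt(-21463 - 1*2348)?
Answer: -1/29502 + I*sqrt(23811) ≈ -3.3896e-5 + 154.31*I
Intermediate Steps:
t = -1/29502 ≈ -3.3896e-5
y = I*sqrt(23811) (y = sqrt(-21463 - 2348) = sqrt(-23811) = I*sqrt(23811) ≈ 154.31*I)
y + t = I*sqrt(23811) - 1/29502 = -1/29502 + I*sqrt(23811)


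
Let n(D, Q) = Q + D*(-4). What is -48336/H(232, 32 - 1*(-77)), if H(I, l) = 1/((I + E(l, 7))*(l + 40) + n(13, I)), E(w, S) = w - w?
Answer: -1679579328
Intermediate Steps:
E(w, S) = 0
n(D, Q) = Q - 4*D
H(I, l) = 1/(-52 + I + I*(40 + l)) (H(I, l) = 1/((I + 0)*(l + 40) + (I - 4*13)) = 1/(I*(40 + l) + (I - 52)) = 1/(I*(40 + l) + (-52 + I)) = 1/(-52 + I + I*(40 + l)))
-48336/H(232, 32 - 1*(-77)) = -(457258560 + 11213952*(32 - 1*(-77))) = -(457258560 + 11213952*(32 + 77)) = -48336/(1/(-52 + 9512 + 232*109)) = -48336/(1/(-52 + 9512 + 25288)) = -48336/(1/34748) = -48336/1/34748 = -48336*34748 = -1679579328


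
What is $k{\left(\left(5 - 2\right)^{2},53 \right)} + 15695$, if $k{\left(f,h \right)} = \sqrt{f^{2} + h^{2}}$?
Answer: $15695 + 17 \sqrt{10} \approx 15749.0$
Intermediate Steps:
$k{\left(\left(5 - 2\right)^{2},53 \right)} + 15695 = \sqrt{\left(\left(5 - 2\right)^{2}\right)^{2} + 53^{2}} + 15695 = \sqrt{\left(3^{2}\right)^{2} + 2809} + 15695 = \sqrt{9^{2} + 2809} + 15695 = \sqrt{81 + 2809} + 15695 = \sqrt{2890} + 15695 = 17 \sqrt{10} + 15695 = 15695 + 17 \sqrt{10}$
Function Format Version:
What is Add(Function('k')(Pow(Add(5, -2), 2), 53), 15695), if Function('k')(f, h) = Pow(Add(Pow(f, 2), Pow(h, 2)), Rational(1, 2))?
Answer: Add(15695, Mul(17, Pow(10, Rational(1, 2)))) ≈ 15749.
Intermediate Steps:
Add(Function('k')(Pow(Add(5, -2), 2), 53), 15695) = Add(Pow(Add(Pow(Pow(Add(5, -2), 2), 2), Pow(53, 2)), Rational(1, 2)), 15695) = Add(Pow(Add(Pow(Pow(3, 2), 2), 2809), Rational(1, 2)), 15695) = Add(Pow(Add(Pow(9, 2), 2809), Rational(1, 2)), 15695) = Add(Pow(Add(81, 2809), Rational(1, 2)), 15695) = Add(Pow(2890, Rational(1, 2)), 15695) = Add(Mul(17, Pow(10, Rational(1, 2))), 15695) = Add(15695, Mul(17, Pow(10, Rational(1, 2))))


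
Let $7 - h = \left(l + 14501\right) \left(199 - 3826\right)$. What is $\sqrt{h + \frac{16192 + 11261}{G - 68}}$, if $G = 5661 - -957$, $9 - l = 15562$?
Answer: $\frac{i \sqrt{6547938819014}}{1310} \approx 1953.4 i$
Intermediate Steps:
$l = -15553$ ($l = 9 - 15562 = -15553$)
$h = -3815597$ ($h = 7 - \left(-15553 + 14501\right) \left(199 - 3826\right) = 7 - \left(-1052\right) \left(-3627\right) = 7 - 3815604 = -3815597$)
$G = 6618$ ($G = 5661 + 957 = 6618$)
$\sqrt{h + \frac{16192 + 11261}{G - 68}} = \sqrt{-3815597 + \frac{16192 + 11261}{6618 - 68}} = \sqrt{-3815597 + \frac{27453}{6550}} = \sqrt{- \frac{24992132897}{6550}} = \frac{i \sqrt{6547938819014}}{1310}$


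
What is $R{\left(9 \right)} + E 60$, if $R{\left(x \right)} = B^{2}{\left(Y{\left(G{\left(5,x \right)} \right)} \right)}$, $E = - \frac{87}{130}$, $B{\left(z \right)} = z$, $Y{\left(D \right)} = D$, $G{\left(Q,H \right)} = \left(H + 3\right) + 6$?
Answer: $\frac{3690}{13} \approx 283.85$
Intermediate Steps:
$G{\left(Q,H \right)} = 9 + H$ ($G{\left(Q,H \right)} = \left(3 + H\right) + 6 = 9 + H$)
$E = - \frac{87}{130}$ ($E = \left(-87\right) \frac{1}{130} = - \frac{87}{130} \approx -0.66923$)
$R{\left(x \right)} = \left(9 + x\right)^{2}$
$R{\left(9 \right)} + E 60 = \left(9 + 9\right)^{2} - \frac{522}{13} = 18^{2} - \frac{522}{13} = 324 - \frac{522}{13} = \frac{3690}{13}$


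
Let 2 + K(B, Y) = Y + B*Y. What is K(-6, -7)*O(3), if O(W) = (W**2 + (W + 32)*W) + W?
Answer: 3861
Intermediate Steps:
O(W) = W + W**2 + W*(32 + W) (O(W) = (W**2 + (32 + W)*W) + W = (W**2 + W*(32 + W)) + W = W + W**2 + W*(32 + W))
K(B, Y) = -2 + Y + B*Y (K(B, Y) = -2 + (Y + B*Y) = -2 + Y + B*Y)
K(-6, -7)*O(3) = (-2 - 7 - 6*(-7))*(3*(33 + 2*3)) = (-2 - 7 + 42)*(3*(33 + 6)) = 33*(3*39) = 33*117 = 3861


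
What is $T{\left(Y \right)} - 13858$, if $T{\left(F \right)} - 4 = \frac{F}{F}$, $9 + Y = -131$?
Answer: $-13853$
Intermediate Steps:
$Y = -140$ ($Y = -9 - 131 = -140$)
$T{\left(F \right)} = 5$ ($T{\left(F \right)} = 4 + \frac{F}{F} = 4 + 1 = 5$)
$T{\left(Y \right)} - 13858 = 5 - 13858 = -13853$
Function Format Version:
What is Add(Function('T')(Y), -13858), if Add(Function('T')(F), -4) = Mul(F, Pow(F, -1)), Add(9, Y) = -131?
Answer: -13853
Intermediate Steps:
Y = -140 (Y = Add(-9, -131) = -140)
Function('T')(F) = 5 (Function('T')(F) = Add(4, Mul(F, Pow(F, -1))) = Add(4, 1) = 5)
Add(Function('T')(Y), -13858) = Add(5, -13858) = -13853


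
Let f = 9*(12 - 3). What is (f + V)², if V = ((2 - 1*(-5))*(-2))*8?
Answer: 961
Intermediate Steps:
V = -112 (V = ((2 + 5)*(-2))*8 = (7*(-2))*8 = -14*8 = -112)
f = 81 (f = 9*9 = 81)
(f + V)² = (81 - 112)² = (-31)² = 961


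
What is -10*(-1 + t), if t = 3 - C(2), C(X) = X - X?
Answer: -20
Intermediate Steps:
C(X) = 0
t = 3 (t = 3 - 1*0 = 3 + 0 = 3)
-10*(-1 + t) = -10*(-1 + 3) = -10*2 = -20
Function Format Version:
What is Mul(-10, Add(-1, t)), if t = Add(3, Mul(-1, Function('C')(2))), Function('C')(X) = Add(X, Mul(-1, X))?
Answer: -20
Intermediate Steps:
Function('C')(X) = 0
t = 3 (t = Add(3, Mul(-1, 0)) = Add(3, 0) = 3)
Mul(-10, Add(-1, t)) = Mul(-10, Add(-1, 3)) = Mul(-10, 2) = -20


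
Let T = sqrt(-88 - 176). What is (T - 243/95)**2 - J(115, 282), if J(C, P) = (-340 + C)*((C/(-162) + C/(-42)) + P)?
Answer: 35488603162/568575 - 972*I*sqrt(66)/95 ≈ 62417.0 - 83.122*I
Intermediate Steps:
J(C, P) = (-340 + C)*(P - 17*C/567) (J(C, P) = (-340 + C)*((C*(-1/162) + C*(-1/42)) + P) = (-340 + C)*((-C/162 - C/42) + P) = (-340 + C)*(-17*C/567 + P) = (-340 + C)*(P - 17*C/567))
T = 2*I*sqrt(66) (T = sqrt(-264) = 2*I*sqrt(66) ≈ 16.248*I)
(T - 243/95)**2 - J(115, 282) = (2*I*sqrt(66) - 243/95)**2 - (-340*282 - 17/567*115**2 + (5780/567)*115 + 115*282) = (2*I*sqrt(66) - 243*1/95)**2 - (-95880 - 17/567*13225 + 664700/567 + 32430) = (2*I*sqrt(66) - 243/95)**2 - (-95880 - 224825/567 + 664700/567 + 32430) = (-243/95 + 2*I*sqrt(66))**2 - 1*(-3948475/63) = (-243/95 + 2*I*sqrt(66))**2 + 3948475/63 = 3948475/63 + (-243/95 + 2*I*sqrt(66))**2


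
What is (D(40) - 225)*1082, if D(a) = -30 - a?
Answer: -319190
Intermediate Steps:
(D(40) - 225)*1082 = ((-30 - 1*40) - 225)*1082 = ((-30 - 40) - 225)*1082 = (-70 - 225)*1082 = -295*1082 = -319190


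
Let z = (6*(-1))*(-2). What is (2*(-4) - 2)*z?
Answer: -120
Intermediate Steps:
z = 12 (z = -6*(-2) = 12)
(2*(-4) - 2)*z = (2*(-4) - 2)*12 = (-8 - 2)*12 = -10*12 = -120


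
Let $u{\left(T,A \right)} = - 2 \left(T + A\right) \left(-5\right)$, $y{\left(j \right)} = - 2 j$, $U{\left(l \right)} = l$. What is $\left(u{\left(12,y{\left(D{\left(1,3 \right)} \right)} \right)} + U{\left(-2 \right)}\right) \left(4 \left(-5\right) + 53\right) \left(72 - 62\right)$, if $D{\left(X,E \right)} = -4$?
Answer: $65340$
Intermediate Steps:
$u{\left(T,A \right)} = 10 A + 10 T$ ($u{\left(T,A \right)} = - 2 \left(A + T\right) \left(-5\right) = \left(- 2 A - 2 T\right) \left(-5\right) = 10 A + 10 T$)
$\left(u{\left(12,y{\left(D{\left(1,3 \right)} \right)} \right)} + U{\left(-2 \right)}\right) \left(4 \left(-5\right) + 53\right) \left(72 - 62\right) = \left(\left(10 \left(\left(-2\right) \left(-4\right)\right) + 10 \cdot 12\right) - 2\right) \left(4 \left(-5\right) + 53\right) \left(72 - 62\right) = \left(\left(10 \cdot 8 + 120\right) - 2\right) \left(-20 + 53\right) 10 = \left(\left(80 + 120\right) - 2\right) 33 \cdot 10 = \left(200 - 2\right) 330 = 198 \cdot 330 = 65340$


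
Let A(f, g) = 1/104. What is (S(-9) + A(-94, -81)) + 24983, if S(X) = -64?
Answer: 2591577/104 ≈ 24919.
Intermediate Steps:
A(f, g) = 1/104
(S(-9) + A(-94, -81)) + 24983 = (-64 + 1/104) + 24983 = -6655/104 + 24983 = 2591577/104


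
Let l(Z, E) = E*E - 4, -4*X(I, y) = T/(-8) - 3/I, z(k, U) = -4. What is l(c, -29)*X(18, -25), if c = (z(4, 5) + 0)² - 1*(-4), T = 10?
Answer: 4743/16 ≈ 296.44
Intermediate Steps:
c = 20 (c = (-4 + 0)² - 1*(-4) = (-4)² + 4 = 16 + 4 = 20)
X(I, y) = 5/16 + 3/(4*I) (X(I, y) = -(10/(-8) - 3/I)/4 = -(10*(-⅛) - 3/I)/4 = -(-5/4 - 3/I)/4 = 5/16 + 3/(4*I))
l(Z, E) = -4 + E² (l(Z, E) = E² - 4 = -4 + E²)
l(c, -29)*X(18, -25) = (-4 + (-29)²)*((1/16)*(12 + 5*18)/18) = (-4 + 841)*((1/16)*(1/18)*(12 + 90)) = 837*((1/16)*(1/18)*102) = 837*(17/48) = 4743/16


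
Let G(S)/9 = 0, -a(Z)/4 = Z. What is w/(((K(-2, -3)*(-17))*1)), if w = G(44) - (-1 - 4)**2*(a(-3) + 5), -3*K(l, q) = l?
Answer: 75/2 ≈ 37.500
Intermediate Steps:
a(Z) = -4*Z
K(l, q) = -l/3
G(S) = 0 (G(S) = 9*0 = 0)
w = -425 (w = 0 - (-1 - 4)**2*(-4*(-3) + 5) = 0 - (-5)**2*(12 + 5) = 0 - 25*17 = 0 - 1*425 = 0 - 425 = -425)
w/(((K(-2, -3)*(-17))*1)) = -425/((-1/3*(-2)*(-17))*1) = -425/(((2/3)*(-17))*1) = -425/((-34/3*1)) = -425/(-34/3) = -425*(-3/34) = 75/2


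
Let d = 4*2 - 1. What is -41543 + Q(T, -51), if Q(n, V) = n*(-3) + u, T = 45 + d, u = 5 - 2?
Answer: -41696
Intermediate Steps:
d = 7 (d = 8 - 1 = 7)
u = 3
T = 52 (T = 45 + 7 = 52)
Q(n, V) = 3 - 3*n (Q(n, V) = n*(-3) + 3 = -3*n + 3 = 3 - 3*n)
-41543 + Q(T, -51) = -41543 + (3 - 3*52) = -41543 + (3 - 156) = -41543 - 153 = -41696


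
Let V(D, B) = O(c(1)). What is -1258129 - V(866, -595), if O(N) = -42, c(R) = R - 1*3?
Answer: -1258087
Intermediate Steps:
c(R) = -3 + R (c(R) = R - 3 = -3 + R)
V(D, B) = -42
-1258129 - V(866, -595) = -1258129 - 1*(-42) = -1258129 + 42 = -1258087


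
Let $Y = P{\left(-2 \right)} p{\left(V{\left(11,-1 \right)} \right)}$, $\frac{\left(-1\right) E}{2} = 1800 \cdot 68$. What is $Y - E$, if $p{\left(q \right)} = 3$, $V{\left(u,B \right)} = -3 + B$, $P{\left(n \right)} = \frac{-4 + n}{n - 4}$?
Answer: $244803$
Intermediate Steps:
$P{\left(n \right)} = 1$ ($P{\left(n \right)} = \frac{-4 + n}{-4 + n} = 1$)
$E = -244800$ ($E = - 2 \cdot 1800 \cdot 68 = \left(-2\right) 122400 = -244800$)
$Y = 3$ ($Y = 1 \cdot 3 = 3$)
$Y - E = 3 - -244800 = 3 + 244800 = 244803$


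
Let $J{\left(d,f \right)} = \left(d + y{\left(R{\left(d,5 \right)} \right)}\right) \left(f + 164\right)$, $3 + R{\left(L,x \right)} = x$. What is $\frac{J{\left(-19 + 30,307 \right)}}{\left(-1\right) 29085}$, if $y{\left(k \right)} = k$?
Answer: $- \frac{2041}{9695} \approx -0.21052$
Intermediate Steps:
$R{\left(L,x \right)} = -3 + x$
$J{\left(d,f \right)} = \left(2 + d\right) \left(164 + f\right)$ ($J{\left(d,f \right)} = \left(d + \left(-3 + 5\right)\right) \left(f + 164\right) = \left(d + 2\right) \left(164 + f\right) = \left(2 + d\right) \left(164 + f\right)$)
$\frac{J{\left(-19 + 30,307 \right)}}{\left(-1\right) 29085} = \frac{328 + 2 \cdot 307 + 164 \left(-19 + 30\right) + \left(-19 + 30\right) 307}{\left(-1\right) 29085} = \frac{328 + 614 + 164 \cdot 11 + 11 \cdot 307}{-29085} = \left(328 + 614 + 1804 + 3377\right) \left(- \frac{1}{29085}\right) = 6123 \left(- \frac{1}{29085}\right) = - \frac{2041}{9695}$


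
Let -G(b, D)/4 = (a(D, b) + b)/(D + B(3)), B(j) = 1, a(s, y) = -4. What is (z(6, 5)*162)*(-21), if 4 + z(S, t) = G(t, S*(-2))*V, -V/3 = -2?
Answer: 68040/11 ≈ 6185.5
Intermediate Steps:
V = 6 (V = -3*(-2) = 6)
G(b, D) = -4*(-4 + b)/(1 + D) (G(b, D) = -4*(-4 + b)/(D + 1) = -4*(-4 + b)/(1 + D))
z(S, t) = -4 + 24*(4 - t)/(1 - 2*S) (z(S, t) = -4 + (4*(4 - t)/(1 + S*(-2)))*6 = -4 + (4*(4 - t)/(1 - 2*S))*6 = -4 + 24*(4 - t)/(1 - 2*S))
(z(6, 5)*162)*(-21) = ((4*(-23 - 2*6 + 6*5)/(-1 + 2*6))*162)*(-21) = ((4*(-23 - 12 + 30)/(-1 + 12))*162)*(-21) = ((4*(-5)/11)*162)*(-21) = ((4*(1/11)*(-5))*162)*(-21) = -20/11*162*(-21) = -3240/11*(-21) = 68040/11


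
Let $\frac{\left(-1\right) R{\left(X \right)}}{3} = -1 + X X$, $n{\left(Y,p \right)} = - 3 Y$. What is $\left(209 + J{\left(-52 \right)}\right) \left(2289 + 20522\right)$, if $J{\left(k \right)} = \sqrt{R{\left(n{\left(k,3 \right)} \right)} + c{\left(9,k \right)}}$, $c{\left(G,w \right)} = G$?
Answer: $4767499 + 45622 i \sqrt{18249} \approx 4.7675 \cdot 10^{6} + 6.163 \cdot 10^{6} i$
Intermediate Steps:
$R{\left(X \right)} = 3 - 3 X^{2}$ ($R{\left(X \right)} = - 3 \left(-1 + X X\right) = - 3 \left(-1 + X^{2}\right) = 3 - 3 X^{2}$)
$J{\left(k \right)} = \sqrt{12 - 27 k^{2}}$ ($J{\left(k \right)} = \sqrt{\left(3 - 3 \left(- 3 k\right)^{2}\right) + 9} = \sqrt{\left(3 - 3 \cdot 9 k^{2}\right) + 9} = \sqrt{\left(3 - 27 k^{2}\right) + 9} = \sqrt{12 - 27 k^{2}}$)
$\left(209 + J{\left(-52 \right)}\right) \left(2289 + 20522\right) = \left(209 + \sqrt{12 - 27 \left(-52\right)^{2}}\right) \left(2289 + 20522\right) = \left(209 + \sqrt{12 - 73008}\right) 22811 = \left(209 + \sqrt{-72996}\right) 22811 = \left(209 + 2 i \sqrt{18249}\right) 22811 = 4767499 + 45622 i \sqrt{18249}$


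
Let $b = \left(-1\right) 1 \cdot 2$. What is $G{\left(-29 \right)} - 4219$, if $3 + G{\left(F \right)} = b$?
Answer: $-4224$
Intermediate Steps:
$b = -2$ ($b = \left(-1\right) 2 = -2$)
$G{\left(F \right)} = -5$ ($G{\left(F \right)} = -3 - 2 = -5$)
$G{\left(-29 \right)} - 4219 = -5 - 4219 = -4224$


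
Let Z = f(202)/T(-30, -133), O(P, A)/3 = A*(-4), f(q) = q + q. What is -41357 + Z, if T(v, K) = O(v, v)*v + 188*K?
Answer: -370186608/8951 ≈ -41357.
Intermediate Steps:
f(q) = 2*q
O(P, A) = -12*A (O(P, A) = 3*(A*(-4)) = 3*(-4*A) = -12*A)
T(v, K) = -12*v² + 188*K (T(v, K) = (-12*v)*v + 188*K = -12*v² + 188*K)
Z = -101/8951 (Z = (2*202)/(-12*(-30)² + 188*(-133)) = 404/(-12*900 - 25004) = 404/(-10800 - 25004) = 404/(-35804) = 404*(-1/35804) = -101/8951 ≈ -0.011284)
-41357 + Z = -41357 - 101/8951 = -370186608/8951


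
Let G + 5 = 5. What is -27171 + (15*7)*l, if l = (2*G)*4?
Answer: -27171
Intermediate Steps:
G = 0 (G = -5 + 5 = 0)
l = 0 (l = (2*0)*4 = 0*4 = 0)
-27171 + (15*7)*l = -27171 + (15*7)*0 = -27171 + 105*0 = -27171 + 0 = -27171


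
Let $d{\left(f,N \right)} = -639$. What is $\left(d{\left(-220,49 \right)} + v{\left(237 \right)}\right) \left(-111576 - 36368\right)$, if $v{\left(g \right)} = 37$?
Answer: $89062288$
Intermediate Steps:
$\left(d{\left(-220,49 \right)} + v{\left(237 \right)}\right) \left(-111576 - 36368\right) = \left(-639 + 37\right) \left(-111576 - 36368\right) = - 602 \left(-111576 + \left(-226449 + 190081\right)\right) = - 602 \left(-111576 - 36368\right) = \left(-602\right) \left(-147944\right) = 89062288$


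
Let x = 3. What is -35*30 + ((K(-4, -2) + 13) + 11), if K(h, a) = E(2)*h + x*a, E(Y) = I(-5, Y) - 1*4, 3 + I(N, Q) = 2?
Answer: -1012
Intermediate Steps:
I(N, Q) = -1 (I(N, Q) = -3 + 2 = -1)
E(Y) = -5 (E(Y) = -1 - 1*4 = -1 - 4 = -5)
K(h, a) = -5*h + 3*a
-35*30 + ((K(-4, -2) + 13) + 11) = -35*30 + (((-5*(-4) + 3*(-2)) + 13) + 11) = -1050 + (((20 - 6) + 13) + 11) = -1050 + ((14 + 13) + 11) = -1050 + (27 + 11) = -1050 + 38 = -1012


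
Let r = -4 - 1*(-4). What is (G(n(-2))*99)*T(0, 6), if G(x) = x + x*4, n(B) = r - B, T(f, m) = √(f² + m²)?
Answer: 5940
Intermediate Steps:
r = 0 (r = -4 + 4 = 0)
n(B) = -B (n(B) = 0 - B = -B)
G(x) = 5*x (G(x) = x + 4*x = 5*x)
(G(n(-2))*99)*T(0, 6) = ((5*(-1*(-2)))*99)*√(0² + 6²) = ((5*2)*99)*√(0 + 36) = (10*99)*√36 = 990*6 = 5940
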